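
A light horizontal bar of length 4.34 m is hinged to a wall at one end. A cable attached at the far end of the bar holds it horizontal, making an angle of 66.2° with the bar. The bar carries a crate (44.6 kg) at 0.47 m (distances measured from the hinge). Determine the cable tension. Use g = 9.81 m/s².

Sum moments about the hinge (the unknown hinge reaction has zero arm there).
Crate: 44.6 × 9.81 = 437.5 N down at 0.47 m → arm 0.47 m, τ = 437.5 × 0.47 = 205.6 N·m clockwise.
Total clockwise load moment = 205.6 N·m.
The cable tension T acts at 4.34 m; only its component perpendicular to the bar, T sinθ, produces torque. sin 66.2° = 0.915.
Στ = 0 ⇒ T × 4.34 × 0.915 = 205.6 ⇒ T = 205.6 / 3.971 = 51.8 N.

T ≈ 51.8 N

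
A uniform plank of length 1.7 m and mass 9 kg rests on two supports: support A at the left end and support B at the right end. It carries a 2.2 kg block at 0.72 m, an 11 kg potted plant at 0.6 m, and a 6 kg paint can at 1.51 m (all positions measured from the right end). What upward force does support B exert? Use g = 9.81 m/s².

Take moments about support A.
Beam weight: 9 × 9.81 = 88.29 N down at 0.85 m → arm 0.85 m, τ = 88.29 × 0.85 = 75.05 N·m clockwise.
Block: 2.2 × 9.81 = 21.58 N down at 0.72 m → arm 0.98 m, τ = 21.58 × 0.98 = 21.15 N·m clockwise.
Potted plant: 11 × 9.81 = 107.9 N down at 0.6 m → arm 1.1 m, τ = 107.9 × 1.1 = 118.7 N·m clockwise.
Paint can: 6 × 9.81 = 58.86 N down at 1.51 m → arm 0.19 m, τ = 58.86 × 0.19 = 11.18 N·m clockwise.
Net load moment about support A = 226.1 N·m clockwise.
Reaction R at support B is upward at 0 m, arm 1.7 m → moment R × 1.7 counterclockwise.
Setting net torque to zero: R × 1.7 = 226.1 → R = 133 N.

R_B ≈ 133 N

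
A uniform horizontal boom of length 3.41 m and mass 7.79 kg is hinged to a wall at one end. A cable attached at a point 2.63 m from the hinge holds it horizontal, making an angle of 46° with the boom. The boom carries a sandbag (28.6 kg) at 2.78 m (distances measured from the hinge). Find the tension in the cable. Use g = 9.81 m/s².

T ≈ 481 N

Taking torques about the hinge:
Beam weight: 7.79 × 9.81 = 76.42 N down at 1.705 m → arm 1.705 m, τ = 76.42 × 1.705 = 130.3 N·m clockwise.
Sandbag: 28.6 × 9.81 = 280.6 N down at 2.78 m → arm 2.78 m, τ = 280.6 × 2.78 = 780.1 N·m clockwise.
Total clockwise load moment = 910.4 N·m.
The cable tension T acts at 2.63 m; only its component perpendicular to the boom, T sinθ, produces torque. sin 46° = 0.7193.
For rotational equilibrium, T × 2.63 × 0.7193 = 910.4, so T = 910.4 / 1.892 = 481 N.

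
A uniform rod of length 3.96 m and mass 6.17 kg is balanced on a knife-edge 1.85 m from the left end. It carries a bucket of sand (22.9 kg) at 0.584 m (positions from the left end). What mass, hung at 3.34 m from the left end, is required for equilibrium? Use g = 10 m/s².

m ≈ 18.9 kg

Sum moments about the knife-edge (at 1.85 m from the left end) (the support reaction has zero arm there).
Beam weight: 6.17 × 10 = 61.7 N down at 1.98 m → arm 0.13 m, τ = 61.7 × 0.13 = 8.021 N·m clockwise.
Bucket of sand: 22.9 × 10 = 229 N down at 0.584 m → arm 1.266 m, τ = 229 × 1.266 = 289.9 N·m counterclockwise.
Net moment of known loads = 281.9 N·m counterclockwise.
An unknown mass m at 3.34 m has arm 1.49 m; its moment is m·g·1.49 clockwise.
For rotational equilibrium, m × 10 × 1.49 = 281.9, so m = 281.9 / (10 × 1.49) = 18.9 kg.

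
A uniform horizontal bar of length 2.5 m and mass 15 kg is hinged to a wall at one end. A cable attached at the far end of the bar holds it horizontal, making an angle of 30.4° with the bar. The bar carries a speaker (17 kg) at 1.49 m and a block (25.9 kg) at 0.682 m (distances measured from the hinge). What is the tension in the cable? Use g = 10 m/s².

T ≈ 488 N

About the hinge:
Beam weight: 15 × 10 = 150 N down at 1.25 m → arm 1.25 m, τ = 150 × 1.25 = 187.5 N·m clockwise.
Speaker: 17 × 10 = 170 N down at 1.49 m → arm 1.49 m, τ = 170 × 1.49 = 253.3 N·m clockwise.
Block: 25.9 × 10 = 259 N down at 0.682 m → arm 0.682 m, τ = 259 × 0.682 = 176.6 N·m clockwise.
Total clockwise load moment = 617.4 N·m.
The cable tension T acts at 2.5 m; only its component perpendicular to the bar, T sinθ, produces torque. sin 30.4° = 0.506.
Setting net torque to zero: T × 2.5 × 0.506 = 617.4 → T = 617.4 / 1.265 = 488 N.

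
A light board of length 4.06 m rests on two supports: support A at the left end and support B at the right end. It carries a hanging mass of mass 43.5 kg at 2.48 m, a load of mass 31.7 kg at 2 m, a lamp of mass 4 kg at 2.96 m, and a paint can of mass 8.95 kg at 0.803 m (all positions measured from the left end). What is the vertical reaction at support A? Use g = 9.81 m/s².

Sum moments about support B (its reaction then has zero moment arm).
Hanging mass: 43.5 × 9.81 = 426.7 N down at 2.48 m → arm 1.58 m, τ = 426.7 × 1.58 = 674.2 N·m counterclockwise.
Load: 31.7 × 9.81 = 311 N down at 2 m → arm 2.06 m, τ = 311 × 2.06 = 640.7 N·m counterclockwise.
Lamp: 4 × 9.81 = 39.24 N down at 2.96 m → arm 1.1 m, τ = 39.24 × 1.1 = 43.16 N·m counterclockwise.
Paint can: 8.95 × 9.81 = 87.8 N down at 0.803 m → arm 3.257 m, τ = 87.8 × 3.257 = 286 N·m counterclockwise.
Net load moment about support B = 1644 N·m counterclockwise.
Reaction R at support A is upward at 0 m, arm 4.06 m → moment R × 4.06 clockwise.
Στ = 0 ⇒ R × 4.06 = 1644 ⇒ R = 405 N.

R_A ≈ 405 N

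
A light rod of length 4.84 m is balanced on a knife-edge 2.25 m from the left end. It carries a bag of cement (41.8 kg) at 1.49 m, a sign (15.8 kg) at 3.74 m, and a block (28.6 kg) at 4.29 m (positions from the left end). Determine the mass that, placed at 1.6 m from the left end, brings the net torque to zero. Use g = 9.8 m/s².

m ≈ 77.1 kg

Taking torques about the knife-edge (at 2.25 m from the left end):
Bag of cement: 41.8 × 9.8 = 409.6 N down at 1.49 m → arm 0.76 m, τ = 409.6 × 0.76 = 311.3 N·m counterclockwise.
Sign: 15.8 × 9.8 = 154.8 N down at 3.74 m → arm 1.49 m, τ = 154.8 × 1.49 = 230.7 N·m clockwise.
Block: 28.6 × 9.8 = 280.3 N down at 4.29 m → arm 2.04 m, τ = 280.3 × 2.04 = 571.8 N·m clockwise.
Net moment of known loads = 491.2 N·m clockwise.
An unknown mass m at 1.6 m has arm 0.65 m; its moment is m·g·0.65 counterclockwise.
Balancing moments: m × 9.8 × 0.65 = 491.2, giving m = 491.2 / (9.8 × 0.65) = 77.1 kg.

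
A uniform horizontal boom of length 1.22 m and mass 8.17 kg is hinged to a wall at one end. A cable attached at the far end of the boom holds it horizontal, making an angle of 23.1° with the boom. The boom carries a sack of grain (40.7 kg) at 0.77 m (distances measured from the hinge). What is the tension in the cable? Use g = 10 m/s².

Taking torques about the hinge:
Beam weight: 8.17 × 10 = 81.7 N down at 0.61 m → arm 0.61 m, τ = 81.7 × 0.61 = 49.84 N·m clockwise.
Sack of grain: 40.7 × 10 = 407 N down at 0.77 m → arm 0.77 m, τ = 407 × 0.77 = 313.4 N·m clockwise.
Total clockwise load moment = 363.2 N·m.
The cable tension T acts at 1.22 m; only its component perpendicular to the boom, T sinθ, produces torque. sin 23.1° = 0.3923.
Setting net torque to zero: T × 1.22 × 0.3923 = 363.2 → T = 363.2 / 0.4786 = 759 N.

T ≈ 759 N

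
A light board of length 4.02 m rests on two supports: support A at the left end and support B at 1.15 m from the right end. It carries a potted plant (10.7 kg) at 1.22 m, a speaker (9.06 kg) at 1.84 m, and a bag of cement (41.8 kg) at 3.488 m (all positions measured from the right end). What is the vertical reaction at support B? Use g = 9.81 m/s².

R_B ≈ 246 N

About support A:
Potted plant: 10.7 × 9.81 = 105 N down at 1.22 m → arm 2.8 m, τ = 105 × 2.8 = 294 N·m clockwise.
Speaker: 9.06 × 9.81 = 88.88 N down at 1.84 m → arm 2.18 m, τ = 88.88 × 2.18 = 193.8 N·m clockwise.
Bag of cement: 41.8 × 9.81 = 410.1 N down at 3.488 m → arm 0.532 m, τ = 410.1 × 0.532 = 218.2 N·m clockwise.
Net load moment about support A = 706 N·m clockwise.
Reaction R at support B is upward at 1.15 m, arm 2.87 m → moment R × 2.87 counterclockwise.
For rotational equilibrium, R × 2.87 = 706, so R = 246 N.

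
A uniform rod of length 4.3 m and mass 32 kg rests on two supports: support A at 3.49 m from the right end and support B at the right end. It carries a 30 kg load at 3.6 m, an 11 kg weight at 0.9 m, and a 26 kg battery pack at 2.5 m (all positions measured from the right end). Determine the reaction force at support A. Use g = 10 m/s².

Take moments about support B.
Beam weight: 32 × 10 = 320 N down at 2.15 m → arm 2.15 m, τ = 320 × 2.15 = 688 N·m counterclockwise.
Load: 30 × 10 = 300 N down at 3.6 m → arm 3.6 m, τ = 300 × 3.6 = 1080 N·m counterclockwise.
Weight: 11 × 10 = 110 N down at 0.9 m → arm 0.9 m, τ = 110 × 0.9 = 99 N·m counterclockwise.
Battery pack: 26 × 10 = 260 N down at 2.5 m → arm 2.5 m, τ = 260 × 2.5 = 650 N·m counterclockwise.
Net load moment about support B = 2517 N·m counterclockwise.
Reaction R at support A is upward at 3.49 m, arm 3.49 m → moment R × 3.49 clockwise.
Setting net torque to zero: R × 3.49 = 2517 → R = 721 N.

R_A ≈ 721 N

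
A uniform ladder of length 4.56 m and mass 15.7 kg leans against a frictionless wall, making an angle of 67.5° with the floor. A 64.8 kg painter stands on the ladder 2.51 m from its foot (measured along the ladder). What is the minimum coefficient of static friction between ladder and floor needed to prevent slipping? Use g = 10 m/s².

μ_min ≈ 0.224

Choose the foot of the ladder as the axis so the floor normal and friction both act there and drop out.
Ladder weight 15.7×10 = 157 N acts at 2.28 m along the ladder; its horizontal arm is 2.28·cos67.5° = 0.8725 m → τ = 137 N·m clockwise.
Painter: 64.8×10 = 648 N at 2.51 m → arm 0.9605 m → τ = 622.4 N·m clockwise.
Wall normal N acts horizontally at the top; its moment arm is the height L sinθ = 4.56·sin67.5° = 4.213 m, counterclockwise.
Στ = 0 ⇒ N × 4.213 = 759.4 ⇒ N = 180.3 N.
ΣFx = 0 ⇒ f = N_wall = 180.3 N. ΣFy = 0 ⇒ N_floor = 805 N.
μ_min = f / N_floor = 180.3 / 805 = 0.224.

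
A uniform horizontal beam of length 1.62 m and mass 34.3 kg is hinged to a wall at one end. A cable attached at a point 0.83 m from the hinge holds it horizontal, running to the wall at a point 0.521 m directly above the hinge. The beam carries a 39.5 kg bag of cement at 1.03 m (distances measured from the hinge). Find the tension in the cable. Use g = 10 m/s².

T ≈ 1550 N

About the hinge:
Beam weight: 34.3 × 10 = 343 N down at 0.81 m → arm 0.81 m, τ = 343 × 0.81 = 277.8 N·m clockwise.
Bag of cement: 39.5 × 10 = 395 N down at 1.03 m → arm 1.03 m, τ = 395 × 1.03 = 406.9 N·m clockwise.
Total clockwise load moment = 684.7 N·m.
The cable tension T acts at 0.83 m; only its component perpendicular to the beam, T sinθ, produces torque. sinθ = h/√(h²+d²) = 0.521/√(0.521²+0.83²) = 0.5316.
Setting net torque to zero: T × 0.83 × 0.5316 = 684.7 → T = 684.7 / 0.4412 = 1550 N.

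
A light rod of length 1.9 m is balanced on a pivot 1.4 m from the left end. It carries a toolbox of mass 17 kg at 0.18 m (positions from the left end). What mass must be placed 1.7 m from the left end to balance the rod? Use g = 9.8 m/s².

Sum moments about the pivot (at 1.4 m from the left end) (the support reaction has zero arm there).
Toolbox: 17 × 9.8 = 166.6 N down at 0.18 m → arm 1.22 m, τ = 166.6 × 1.22 = 203.3 N·m counterclockwise.
Net moment of known loads = 203.3 N·m counterclockwise.
An unknown mass m at 1.7 m has arm 0.3 m; its moment is m·g·0.3 clockwise.
For rotational equilibrium, m × 9.8 × 0.3 = 203.3, so m = 203.3 / (9.8 × 0.3) = 69.1 kg.

m ≈ 69.1 kg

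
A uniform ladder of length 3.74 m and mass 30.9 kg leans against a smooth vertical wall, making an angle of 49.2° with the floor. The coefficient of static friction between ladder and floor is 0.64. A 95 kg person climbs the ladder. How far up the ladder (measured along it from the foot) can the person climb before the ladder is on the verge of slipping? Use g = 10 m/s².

d ≈ 3.07 m

Choose the foot of the ladder as the axis so the floor normal and friction both act there and drop out.
Ladder weight 30.9×10 = 309 N acts at 1.87 m along the ladder; its horizontal arm is 1.87·cos49.2° = 1.222 m → τ = 377.6 N·m clockwise.
Person weight 95×10 = 950 N at distance d → arm d·cos49.2° → τ = 950·d·0.6534 clockwise.
Wall normal N at the top has arm L sinθ = 2.831 m counterclockwise, so Στ = 0 gives N·2.831 = 377.6 + 620.7·d.
ΣFy = 0 ⇒ N_floor = 1259 N, so the maximum friction is μ_s·N_floor = 0.64×1259 = 805.8 N. ΣFx = 0 ⇒ N_wall = f, so at the slipping point N = 805.8 N.
Substituting: 805.8×2.831 = 377.6 + 620.7·d ⇒ d = (2281 − 377.6) / 620.7 = 3.07 m.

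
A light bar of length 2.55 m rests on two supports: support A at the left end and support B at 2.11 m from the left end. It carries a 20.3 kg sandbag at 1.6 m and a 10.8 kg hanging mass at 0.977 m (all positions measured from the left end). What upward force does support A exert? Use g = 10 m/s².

Choose support B as the axis so its reaction then has zero moment arm.
Sandbag: 20.3 × 10 = 203 N down at 1.6 m → arm 0.51 m, τ = 203 × 0.51 = 103.5 N·m counterclockwise.
Hanging mass: 10.8 × 10 = 108 N down at 0.977 m → arm 1.133 m, τ = 108 × 1.133 = 122.4 N·m counterclockwise.
Net load moment about support B = 225.9 N·m counterclockwise.
Reaction R at support A is upward at 0 m, arm 2.11 m → moment R × 2.11 clockwise.
For rotational equilibrium, R × 2.11 = 225.9, so R = 107 N.

R_A ≈ 107 N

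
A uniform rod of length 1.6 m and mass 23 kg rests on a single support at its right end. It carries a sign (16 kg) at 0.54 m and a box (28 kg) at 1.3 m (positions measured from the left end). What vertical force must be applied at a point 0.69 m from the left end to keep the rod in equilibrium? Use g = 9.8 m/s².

F ≈ 471 N

About the right end:
Beam weight: 23 × 9.8 = 225.4 N down at 0.8 m → arm 0.8 m, τ = 225.4 × 0.8 = 180.3 N·m counterclockwise.
Sign: 16 × 9.8 = 156.8 N down at 0.54 m → arm 1.06 m, τ = 156.8 × 1.06 = 166.2 N·m counterclockwise.
Box: 28 × 9.8 = 274.4 N down at 1.3 m → arm 0.3 m, τ = 274.4 × 0.3 = 82.32 N·m counterclockwise.
Net moment of the loads = 428.8 N·m counterclockwise.
The upward force F acts at a point 0.69 m from the left end, arm 0.91 m, giving F × 0.91 clockwise.
For rotational equilibrium, F × 0.91 = 428.8, so F = 428.8 / 0.91 = 471 N.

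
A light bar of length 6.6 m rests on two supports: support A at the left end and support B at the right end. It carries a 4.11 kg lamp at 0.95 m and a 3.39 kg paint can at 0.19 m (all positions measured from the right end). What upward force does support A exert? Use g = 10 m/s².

R_A ≈ 6.89 N

Taking torques about support B:
Lamp: 4.11 × 10 = 41.1 N down at 0.95 m → arm 0.95 m, τ = 41.1 × 0.95 = 39.05 N·m counterclockwise.
Paint can: 3.39 × 10 = 33.9 N down at 0.19 m → arm 0.19 m, τ = 33.9 × 0.19 = 6.441 N·m counterclockwise.
Net load moment about support B = 45.49 N·m counterclockwise.
Reaction R at support A is upward at 6.6 m, arm 6.6 m → moment R × 6.6 clockwise.
Στ = 0 ⇒ R × 6.6 = 45.49 ⇒ R = 6.89 N.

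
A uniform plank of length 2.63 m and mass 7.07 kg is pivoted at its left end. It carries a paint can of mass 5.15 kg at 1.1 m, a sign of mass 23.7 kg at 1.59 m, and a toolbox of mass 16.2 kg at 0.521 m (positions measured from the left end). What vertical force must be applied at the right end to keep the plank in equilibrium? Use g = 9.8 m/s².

F ≈ 228 N

Choose the left end as the axis so the unknown pivot reaction has zero arm there.
Beam weight: 7.07 × 9.8 = 69.29 N down at 1.315 m → arm 1.315 m, τ = 69.29 × 1.315 = 91.12 N·m clockwise.
Paint can: 5.15 × 9.8 = 50.47 N down at 1.1 m → arm 1.1 m, τ = 50.47 × 1.1 = 55.52 N·m clockwise.
Sign: 23.7 × 9.8 = 232.3 N down at 1.59 m → arm 1.59 m, τ = 232.3 × 1.59 = 369.4 N·m clockwise.
Toolbox: 16.2 × 9.8 = 158.8 N down at 0.521 m → arm 0.521 m, τ = 158.8 × 0.521 = 82.73 N·m clockwise.
Net moment of the loads = 598.8 N·m clockwise.
The upward force F acts at the right end, arm 2.63 m, giving F × 2.63 counterclockwise.
Στ = 0 ⇒ F × 2.63 = 598.8 ⇒ F = 598.8 / 2.63 = 228 N.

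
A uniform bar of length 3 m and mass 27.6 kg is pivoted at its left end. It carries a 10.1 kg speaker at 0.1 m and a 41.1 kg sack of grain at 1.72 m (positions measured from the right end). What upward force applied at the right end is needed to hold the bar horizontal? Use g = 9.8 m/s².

F ≈ 403 N

Sum moments about the left end (the unknown pivot reaction has zero arm there).
Beam weight: 27.6 × 9.8 = 270.5 N down at 1.5 m → arm 1.5 m, τ = 270.5 × 1.5 = 405.8 N·m clockwise.
Speaker: 10.1 × 9.8 = 98.98 N down at 0.1 m → arm 2.9 m, τ = 98.98 × 2.9 = 287 N·m clockwise.
Sack of grain: 41.1 × 9.8 = 402.8 N down at 1.72 m → arm 1.28 m, τ = 402.8 × 1.28 = 515.6 N·m clockwise.
Net moment of the loads = 1208 N·m clockwise.
The upward force F acts at the right end, arm 3 m, giving F × 3 counterclockwise.
Στ = 0 ⇒ F × 3 = 1208 ⇒ F = 1208 / 3 = 403 N.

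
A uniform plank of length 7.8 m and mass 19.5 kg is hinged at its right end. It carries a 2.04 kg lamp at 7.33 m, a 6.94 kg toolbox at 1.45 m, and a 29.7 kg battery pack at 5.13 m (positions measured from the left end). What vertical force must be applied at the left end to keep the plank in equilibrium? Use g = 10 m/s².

F ≈ 257 N

Taking torques about the right end:
Beam weight: 19.5 × 10 = 195 N down at 3.9 m → arm 3.9 m, τ = 195 × 3.9 = 760.5 N·m counterclockwise.
Lamp: 2.04 × 10 = 20.4 N down at 7.33 m → arm 0.47 m, τ = 20.4 × 0.47 = 9.588 N·m counterclockwise.
Toolbox: 6.94 × 10 = 69.4 N down at 1.45 m → arm 6.35 m, τ = 69.4 × 6.35 = 440.7 N·m counterclockwise.
Battery pack: 29.7 × 10 = 297 N down at 5.13 m → arm 2.67 m, τ = 297 × 2.67 = 793 N·m counterclockwise.
Net moment of the loads = 2004 N·m counterclockwise.
The upward force F acts at the left end, arm 7.8 m, giving F × 7.8 clockwise.
For rotational equilibrium, F × 7.8 = 2004, so F = 2004 / 7.8 = 257 N.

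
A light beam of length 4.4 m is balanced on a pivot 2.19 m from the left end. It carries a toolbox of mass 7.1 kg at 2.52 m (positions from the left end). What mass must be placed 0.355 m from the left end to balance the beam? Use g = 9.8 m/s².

Taking torques about the pivot (at 2.19 m from the left end):
Toolbox: 7.1 × 9.8 = 69.58 N down at 2.52 m → arm 0.33 m, τ = 69.58 × 0.33 = 22.96 N·m clockwise.
Net moment of known loads = 22.96 N·m clockwise.
An unknown mass m at 0.355 m has arm 1.835 m; its moment is m·g·1.835 counterclockwise.
Στ = 0 ⇒ m × 9.8 × 1.835 = 22.96 ⇒ m = 22.96 / (9.8 × 1.835) = 1.28 kg.

m ≈ 1.28 kg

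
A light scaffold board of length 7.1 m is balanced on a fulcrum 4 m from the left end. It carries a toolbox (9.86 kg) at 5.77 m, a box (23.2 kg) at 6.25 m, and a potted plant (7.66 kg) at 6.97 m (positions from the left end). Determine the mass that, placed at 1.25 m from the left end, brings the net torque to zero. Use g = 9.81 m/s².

m ≈ 33.6 kg

Taking torques about the fulcrum (at 4 m from the left end):
Toolbox: 9.86 × 9.81 = 96.73 N down at 5.77 m → arm 1.77 m, τ = 96.73 × 1.77 = 171.2 N·m clockwise.
Box: 23.2 × 9.81 = 227.6 N down at 6.25 m → arm 2.25 m, τ = 227.6 × 2.25 = 512.1 N·m clockwise.
Potted plant: 7.66 × 9.81 = 75.14 N down at 6.97 m → arm 2.97 m, τ = 75.14 × 2.97 = 223.2 N·m clockwise.
Net moment of known loads = 906.5 N·m clockwise.
An unknown mass m at 1.25 m has arm 2.75 m; its moment is m·g·2.75 counterclockwise.
Balancing moments: m × 9.81 × 2.75 = 906.5, giving m = 906.5 / (9.81 × 2.75) = 33.6 kg.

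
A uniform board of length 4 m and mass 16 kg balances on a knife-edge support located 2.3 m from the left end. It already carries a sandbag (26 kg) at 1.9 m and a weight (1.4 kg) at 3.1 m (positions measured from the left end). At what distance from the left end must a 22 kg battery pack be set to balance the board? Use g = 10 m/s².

x ≈ 2.94 m from the left end

Sum moments about the knife-edge support (at 2.3 m from the left end) (the support reaction has zero arm there).
Beam weight: 16 × 10 = 160 N down at 2 m → arm 0.3 m, τ = 160 × 0.3 = 48 N·m counterclockwise.
Sandbag: 26 × 10 = 260 N down at 1.9 m → arm 0.4 m, τ = 260 × 0.4 = 104 N·m counterclockwise.
Weight: 1.4 × 10 = 14 N down at 3.1 m → arm 0.8 m, τ = 14 × 0.8 = 11.2 N·m clockwise.
Net moment of existing loads = 140.8 N·m counterclockwise.
The battery pack weighs 22 × 10 = 220 N and must supply an equal clockwise moment, so its lever arm about the knife-edge support is 140.8 / 220 = 0.64 m.
That puts it at 2.3 + 0.64 = 2.94 m from the left end.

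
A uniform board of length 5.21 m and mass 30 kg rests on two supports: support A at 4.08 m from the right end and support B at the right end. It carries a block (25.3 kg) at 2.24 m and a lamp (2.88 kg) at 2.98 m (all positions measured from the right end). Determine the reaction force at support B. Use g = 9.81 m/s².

R_B ≈ 226 N

Choose support A as the axis so its reaction then has zero moment arm.
Beam weight: 30 × 9.81 = 294.3 N down at 2.605 m → arm 1.475 m, τ = 294.3 × 1.475 = 434.1 N·m clockwise.
Block: 25.3 × 9.81 = 248.2 N down at 2.24 m → arm 1.84 m, τ = 248.2 × 1.84 = 456.7 N·m clockwise.
Lamp: 2.88 × 9.81 = 28.25 N down at 2.98 m → arm 1.1 m, τ = 28.25 × 1.1 = 31.08 N·m clockwise.
Net load moment about support A = 921.9 N·m clockwise.
Reaction R at support B is upward at 0 m, arm 4.08 m → moment R × 4.08 counterclockwise.
Στ = 0 ⇒ R × 4.08 = 921.9 ⇒ R = 226 N.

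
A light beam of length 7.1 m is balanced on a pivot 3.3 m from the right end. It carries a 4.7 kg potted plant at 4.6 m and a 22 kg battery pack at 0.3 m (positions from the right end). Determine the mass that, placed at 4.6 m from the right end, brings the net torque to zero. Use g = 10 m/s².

m ≈ 46.1 kg

About the pivot (at 3.3 m from the right end):
Potted plant: 4.7 × 10 = 47 N down at 4.6 m → arm 1.3 m, τ = 47 × 1.3 = 61.1 N·m counterclockwise.
Battery pack: 22 × 10 = 220 N down at 0.3 m → arm 3 m, τ = 220 × 3 = 660 N·m clockwise.
Net moment of known loads = 598.9 N·m clockwise.
An unknown mass m at 4.6 m has arm 1.3 m; its moment is m·g·1.3 counterclockwise.
Στ = 0 ⇒ m × 10 × 1.3 = 598.9 ⇒ m = 598.9 / (10 × 1.3) = 46.1 kg.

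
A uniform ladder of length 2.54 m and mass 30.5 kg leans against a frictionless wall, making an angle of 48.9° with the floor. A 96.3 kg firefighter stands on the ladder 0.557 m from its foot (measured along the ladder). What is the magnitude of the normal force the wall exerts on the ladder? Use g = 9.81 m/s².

N_wall ≈ 311 N

Take moments about the foot of the ladder.
Ladder weight 30.5×9.81 = 299.2 N acts at 1.27 m along the ladder; its horizontal arm is 1.27·cos48.9° = 0.8349 m → τ = 249.8 N·m clockwise.
Firefighter: 96.3×9.81 = 944.7 N at 0.557 m → arm 0.3662 m → τ = 345.9 N·m clockwise.
Wall normal N acts horizontally at the top; its moment arm is the height L sinθ = 2.54·sin48.9° = 1.914 m, counterclockwise.
Balancing moments: N × 1.914 = 595.7, giving N = 311 N.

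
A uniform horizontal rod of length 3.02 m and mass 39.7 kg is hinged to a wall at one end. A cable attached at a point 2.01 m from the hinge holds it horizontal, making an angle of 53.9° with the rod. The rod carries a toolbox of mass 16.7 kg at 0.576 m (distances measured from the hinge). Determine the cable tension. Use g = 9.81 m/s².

T ≈ 420 N

About the hinge:
Beam weight: 39.7 × 9.81 = 389.5 N down at 1.51 m → arm 1.51 m, τ = 389.5 × 1.51 = 588.1 N·m clockwise.
Toolbox: 16.7 × 9.81 = 163.8 N down at 0.576 m → arm 0.576 m, τ = 163.8 × 0.576 = 94.35 N·m clockwise.
Total clockwise load moment = 682.5 N·m.
The cable tension T acts at 2.01 m; only its component perpendicular to the rod, T sinθ, produces torque. sin 53.9° = 0.808.
Balancing moments: T × 2.01 × 0.808 = 682.5, giving T = 682.5 / 1.624 = 420 N.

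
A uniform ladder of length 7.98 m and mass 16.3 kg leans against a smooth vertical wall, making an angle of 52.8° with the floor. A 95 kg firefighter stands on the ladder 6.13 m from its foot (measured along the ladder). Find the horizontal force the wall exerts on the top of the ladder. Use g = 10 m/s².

Taking torques about the foot of the ladder:
Ladder weight 16.3×10 = 163 N acts at 3.99 m along the ladder; its horizontal arm is 3.99·cos52.8° = 2.412 m → τ = 393.2 N·m clockwise.
Firefighter: 95×10 = 950 N at 6.13 m → arm 3.706 m → τ = 3521 N·m clockwise.
Wall normal N acts horizontally at the top; its moment arm is the height L sinθ = 7.98·sin52.8° = 6.356 m, counterclockwise.
Balancing moments: N × 6.356 = 3914, giving N = 616 N.

N_wall ≈ 616 N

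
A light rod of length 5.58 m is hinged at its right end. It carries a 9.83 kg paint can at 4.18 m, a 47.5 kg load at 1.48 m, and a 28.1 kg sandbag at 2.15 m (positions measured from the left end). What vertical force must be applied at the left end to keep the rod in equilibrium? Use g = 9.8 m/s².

Take moments about the right end.
Paint can: 9.83 × 9.8 = 96.33 N down at 4.18 m → arm 1.4 m, τ = 96.33 × 1.4 = 134.9 N·m counterclockwise.
Load: 47.5 × 9.8 = 465.5 N down at 1.48 m → arm 4.1 m, τ = 465.5 × 4.1 = 1909 N·m counterclockwise.
Sandbag: 28.1 × 9.8 = 275.4 N down at 2.15 m → arm 3.43 m, τ = 275.4 × 3.43 = 944.6 N·m counterclockwise.
Net moment of the loads = 2988 N·m counterclockwise.
The upward force F acts at the left end, arm 5.58 m, giving F × 5.58 clockwise.
Setting net torque to zero: F × 5.58 = 2988 → F = 2988 / 5.58 = 535 N.

F ≈ 535 N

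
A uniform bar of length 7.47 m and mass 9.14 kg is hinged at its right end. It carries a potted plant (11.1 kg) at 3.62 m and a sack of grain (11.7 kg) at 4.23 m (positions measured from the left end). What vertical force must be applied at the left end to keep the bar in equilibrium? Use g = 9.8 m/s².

F ≈ 151 N

Sum moments about the right end (the unknown pivot reaction has zero arm there).
Beam weight: 9.14 × 9.8 = 89.57 N down at 3.735 m → arm 3.735 m, τ = 89.57 × 3.735 = 334.5 N·m counterclockwise.
Potted plant: 11.1 × 9.8 = 108.8 N down at 3.62 m → arm 3.85 m, τ = 108.8 × 3.85 = 418.9 N·m counterclockwise.
Sack of grain: 11.7 × 9.8 = 114.7 N down at 4.23 m → arm 3.24 m, τ = 114.7 × 3.24 = 371.6 N·m counterclockwise.
Net moment of the loads = 1125 N·m counterclockwise.
The upward force F acts at the left end, arm 7.47 m, giving F × 7.47 clockwise.
Balancing moments: F × 7.47 = 1125, giving F = 1125 / 7.47 = 151 N.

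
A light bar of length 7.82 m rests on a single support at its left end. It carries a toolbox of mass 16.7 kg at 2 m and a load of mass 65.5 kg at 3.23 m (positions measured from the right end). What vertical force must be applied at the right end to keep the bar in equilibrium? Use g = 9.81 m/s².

F ≈ 499 N

Taking torques about the left end:
Toolbox: 16.7 × 9.81 = 163.8 N down at 2 m → arm 5.82 m, τ = 163.8 × 5.82 = 953.3 N·m clockwise.
Load: 65.5 × 9.81 = 642.6 N down at 3.23 m → arm 4.59 m, τ = 642.6 × 4.59 = 2950 N·m clockwise.
Net moment of the loads = 3903 N·m clockwise.
The upward force F acts at the right end, arm 7.82 m, giving F × 7.82 counterclockwise.
Balancing moments: F × 7.82 = 3903, giving F = 3903 / 7.82 = 499 N.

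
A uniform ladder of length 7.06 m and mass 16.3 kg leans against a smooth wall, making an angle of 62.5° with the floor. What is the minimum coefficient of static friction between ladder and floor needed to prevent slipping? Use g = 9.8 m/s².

Take moments about the foot of the ladder.
Ladder weight 16.3×9.8 = 159.7 N acts at 3.53 m along the ladder; its horizontal arm is 3.53·cos62.5° = 1.63 m → τ = 260.3 N·m clockwise.
Wall normal N acts horizontally at the top; its moment arm is the height L sinθ = 7.06·sin62.5° = 6.262 m, counterclockwise.
For rotational equilibrium, N × 6.262 = 260.3, so N = 41.57 N.
ΣFx = 0 ⇒ f = N_wall = 41.57 N. ΣFy = 0 ⇒ N_floor = 159.7 N.
μ_min = f / N_floor = 41.57 / 159.7 = 0.26.

μ_min ≈ 0.26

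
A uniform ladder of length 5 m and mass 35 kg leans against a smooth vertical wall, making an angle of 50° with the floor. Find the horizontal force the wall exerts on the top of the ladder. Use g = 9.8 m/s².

N_wall ≈ 144 N

About the foot of the ladder:
Ladder weight 35×9.8 = 343 N acts at 2.5 m along the ladder; its horizontal arm is 2.5·cos50° = 1.607 m → τ = 551.2 N·m clockwise.
Wall normal N acts horizontally at the top; its moment arm is the height L sinθ = 5·sin50° = 3.83 m, counterclockwise.
Setting net torque to zero: N × 3.83 = 551.2 → N = 144 N.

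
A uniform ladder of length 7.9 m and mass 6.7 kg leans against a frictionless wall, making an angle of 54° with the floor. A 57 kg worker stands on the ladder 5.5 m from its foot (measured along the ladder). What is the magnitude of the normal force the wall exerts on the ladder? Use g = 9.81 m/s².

N_wall ≈ 307 N

Taking torques about the foot of the ladder:
Ladder weight 6.7×9.81 = 65.73 N acts at 3.95 m along the ladder; its horizontal arm is 3.95·cos54° = 2.322 m → τ = 152.6 N·m clockwise.
Worker: 57×9.81 = 559.2 N at 5.5 m → arm 3.233 m → τ = 1808 N·m clockwise.
Wall normal N acts horizontally at the top; its moment arm is the height L sinθ = 7.9·sin54° = 6.391 m, counterclockwise.
Στ = 0 ⇒ N × 6.391 = 1961 ⇒ N = 307 N.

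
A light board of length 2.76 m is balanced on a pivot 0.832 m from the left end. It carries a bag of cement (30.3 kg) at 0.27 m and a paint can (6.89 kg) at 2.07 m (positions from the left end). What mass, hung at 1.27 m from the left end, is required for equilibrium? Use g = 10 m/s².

m ≈ 19.4 kg

Taking torques about the pivot (at 0.832 m from the left end):
Bag of cement: 30.3 × 10 = 303 N down at 0.27 m → arm 0.562 m, τ = 303 × 0.562 = 170.3 N·m counterclockwise.
Paint can: 6.89 × 10 = 68.9 N down at 2.07 m → arm 1.238 m, τ = 68.9 × 1.238 = 85.3 N·m clockwise.
Net moment of known loads = 85 N·m counterclockwise.
An unknown mass m at 1.27 m has arm 0.438 m; its moment is m·g·0.438 clockwise.
Στ = 0 ⇒ m × 10 × 0.438 = 85 ⇒ m = 85 / (10 × 0.438) = 19.4 kg.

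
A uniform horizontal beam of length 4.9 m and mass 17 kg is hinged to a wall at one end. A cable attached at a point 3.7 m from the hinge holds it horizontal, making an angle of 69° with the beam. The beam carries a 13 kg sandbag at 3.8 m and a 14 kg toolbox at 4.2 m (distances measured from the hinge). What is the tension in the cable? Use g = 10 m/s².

Taking torques about the hinge:
Beam weight: 17 × 10 = 170 N down at 2.45 m → arm 2.45 m, τ = 170 × 2.45 = 416.5 N·m clockwise.
Sandbag: 13 × 10 = 130 N down at 3.8 m → arm 3.8 m, τ = 130 × 3.8 = 494 N·m clockwise.
Toolbox: 14 × 10 = 140 N down at 4.2 m → arm 4.2 m, τ = 140 × 4.2 = 588 N·m clockwise.
Total clockwise load moment = 1498 N·m.
The cable tension T acts at 3.7 m; only its component perpendicular to the beam, T sinθ, produces torque. sin 69° = 0.9336.
Setting net torque to zero: T × 3.7 × 0.9336 = 1498 → T = 1498 / 3.454 = 434 N.

T ≈ 434 N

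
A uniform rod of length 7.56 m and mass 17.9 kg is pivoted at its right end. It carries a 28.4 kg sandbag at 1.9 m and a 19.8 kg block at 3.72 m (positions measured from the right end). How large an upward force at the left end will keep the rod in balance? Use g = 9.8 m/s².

Take moments about the right end.
Beam weight: 17.9 × 9.8 = 175.4 N down at 3.78 m → arm 3.78 m, τ = 175.4 × 3.78 = 663 N·m counterclockwise.
Sandbag: 28.4 × 9.8 = 278.3 N down at 1.9 m → arm 1.9 m, τ = 278.3 × 1.9 = 528.8 N·m counterclockwise.
Block: 19.8 × 9.8 = 194 N down at 3.72 m → arm 3.72 m, τ = 194 × 3.72 = 721.7 N·m counterclockwise.
Net moment of the loads = 1914 N·m counterclockwise.
The upward force F acts at the left end, arm 7.56 m, giving F × 7.56 clockwise.
For rotational equilibrium, F × 7.56 = 1914, so F = 1914 / 7.56 = 253 N.

F ≈ 253 N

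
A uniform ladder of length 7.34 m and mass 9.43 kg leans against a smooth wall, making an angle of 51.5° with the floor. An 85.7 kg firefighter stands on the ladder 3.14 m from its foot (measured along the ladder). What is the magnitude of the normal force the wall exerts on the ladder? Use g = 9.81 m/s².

N_wall ≈ 323 N

Taking torques about the foot of the ladder:
Ladder weight 9.43×9.81 = 92.51 N acts at 3.67 m along the ladder; its horizontal arm is 3.67·cos51.5° = 2.285 m → τ = 211.4 N·m clockwise.
Firefighter: 85.7×9.81 = 840.7 N at 3.14 m → arm 1.955 m → τ = 1644 N·m clockwise.
Wall normal N acts horizontally at the top; its moment arm is the height L sinθ = 7.34·sin51.5° = 5.744 m, counterclockwise.
For rotational equilibrium, N × 5.744 = 1855, so N = 323 N.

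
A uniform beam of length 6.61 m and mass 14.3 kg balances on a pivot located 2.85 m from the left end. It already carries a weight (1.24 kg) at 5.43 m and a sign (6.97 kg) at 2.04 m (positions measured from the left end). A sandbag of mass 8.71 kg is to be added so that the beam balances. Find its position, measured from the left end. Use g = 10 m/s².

x ≈ 2.38 m from the left end

Take moments about the pivot (at 2.85 m from the left end).
Beam weight: 14.3 × 10 = 143 N down at 3.305 m → arm 0.455 m, τ = 143 × 0.455 = 65.06 N·m clockwise.
Weight: 1.24 × 10 = 12.4 N down at 5.43 m → arm 2.58 m, τ = 12.4 × 2.58 = 31.99 N·m clockwise.
Sign: 6.97 × 10 = 69.7 N down at 2.04 m → arm 0.81 m, τ = 69.7 × 0.81 = 56.46 N·m counterclockwise.
Net moment of existing loads = 40.59 N·m clockwise.
The sandbag weighs 8.71 × 10 = 87.1 N and must supply an equal counterclockwise moment, so its lever arm about the pivot is 40.59 / 87.1 = 0.466 m.
That puts it at 2.85 − 0.466 = 2.38 m from the left end.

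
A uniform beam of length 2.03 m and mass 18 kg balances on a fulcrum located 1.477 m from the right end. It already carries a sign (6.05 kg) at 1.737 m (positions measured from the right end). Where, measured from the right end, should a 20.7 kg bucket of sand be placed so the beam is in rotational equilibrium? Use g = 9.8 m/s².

Taking torques about the fulcrum (at 1.477 m from the right end):
Beam weight: 18 × 9.8 = 176.4 N down at 1.015 m → arm 0.462 m, τ = 176.4 × 0.462 = 81.5 N·m clockwise.
Sign: 6.05 × 9.8 = 59.29 N down at 1.737 m → arm 0.26 m, τ = 59.29 × 0.26 = 15.42 N·m counterclockwise.
Net moment of existing loads = 66.08 N·m clockwise.
The bucket of sand weighs 20.7 × 9.8 = 202.9 N and must supply an equal counterclockwise moment, so its lever arm about the fulcrum is 66.08 / 202.9 = 0.326 m.
That puts it at 1.477 + 0.326 = 1.8 m from the right end.

x ≈ 1.8 m from the right end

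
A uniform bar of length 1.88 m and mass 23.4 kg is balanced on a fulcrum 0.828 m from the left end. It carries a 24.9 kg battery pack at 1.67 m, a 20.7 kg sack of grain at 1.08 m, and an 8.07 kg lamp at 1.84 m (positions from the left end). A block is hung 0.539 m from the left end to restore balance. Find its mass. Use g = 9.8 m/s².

m ≈ 128 kg

Taking torques about the fulcrum (at 0.828 m from the left end):
Beam weight: 23.4 × 9.8 = 229.3 N down at 0.94 m → arm 0.112 m, τ = 229.3 × 0.112 = 25.68 N·m clockwise.
Battery pack: 24.9 × 9.8 = 244 N down at 1.67 m → arm 0.842 m, τ = 244 × 0.842 = 205.4 N·m clockwise.
Sack of grain: 20.7 × 9.8 = 202.9 N down at 1.08 m → arm 0.252 m, τ = 202.9 × 0.252 = 51.13 N·m clockwise.
Lamp: 8.07 × 9.8 = 79.09 N down at 1.84 m → arm 1.012 m, τ = 79.09 × 1.012 = 80.04 N·m clockwise.
Net moment of known loads = 362.3 N·m clockwise.
An unknown mass m at 0.539 m has arm 0.289 m; its moment is m·g·0.289 counterclockwise.
Balancing moments: m × 9.8 × 0.289 = 362.3, giving m = 362.3 / (9.8 × 0.289) = 128 kg.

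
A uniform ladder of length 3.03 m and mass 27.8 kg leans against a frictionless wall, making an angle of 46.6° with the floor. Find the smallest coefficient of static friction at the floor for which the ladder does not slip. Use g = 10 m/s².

Take moments about the foot of the ladder.
Ladder weight 27.8×10 = 278 N acts at 1.515 m along the ladder; its horizontal arm is 1.515·cos46.6° = 1.041 m → τ = 289.4 N·m clockwise.
Wall normal N acts horizontally at the top; its moment arm is the height L sinθ = 3.03·sin46.6° = 2.202 m, counterclockwise.
For rotational equilibrium, N × 2.202 = 289.4, so N = 131.4 N.
ΣFx = 0 ⇒ f = N_wall = 131.4 N. ΣFy = 0 ⇒ N_floor = 278 N.
μ_min = f / N_floor = 131.4 / 278 = 0.473.

μ_min ≈ 0.473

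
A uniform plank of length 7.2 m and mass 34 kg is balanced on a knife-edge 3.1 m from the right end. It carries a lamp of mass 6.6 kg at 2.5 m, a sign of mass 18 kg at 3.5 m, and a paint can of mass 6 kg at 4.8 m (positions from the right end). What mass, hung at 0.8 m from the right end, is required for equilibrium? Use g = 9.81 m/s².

m ≈ 13.2 kg

Take moments about the knife-edge (at 3.1 m from the right end).
Beam weight: 34 × 9.81 = 333.5 N down at 3.6 m → arm 0.5 m, τ = 333.5 × 0.5 = 166.8 N·m counterclockwise.
Lamp: 6.6 × 9.81 = 64.75 N down at 2.5 m → arm 0.6 m, τ = 64.75 × 0.6 = 38.85 N·m clockwise.
Sign: 18 × 9.81 = 176.6 N down at 3.5 m → arm 0.4 m, τ = 176.6 × 0.4 = 70.64 N·m counterclockwise.
Paint can: 6 × 9.81 = 58.86 N down at 4.8 m → arm 1.7 m, τ = 58.86 × 1.7 = 100.1 N·m counterclockwise.
Net moment of known loads = 298.7 N·m counterclockwise.
An unknown mass m at 0.8 m has arm 2.3 m; its moment is m·g·2.3 clockwise.
Balancing moments: m × 9.81 × 2.3 = 298.7, giving m = 298.7 / (9.81 × 2.3) = 13.2 kg.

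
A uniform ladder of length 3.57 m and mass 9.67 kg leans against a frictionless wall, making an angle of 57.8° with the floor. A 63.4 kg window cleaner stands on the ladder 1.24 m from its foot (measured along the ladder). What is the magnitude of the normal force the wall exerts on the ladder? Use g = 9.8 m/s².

N_wall ≈ 166 N

Choose the foot of the ladder as the axis so the floor normal and friction both act there and drop out.
Ladder weight 9.67×9.8 = 94.77 N acts at 1.785 m along the ladder; its horizontal arm is 1.785·cos57.8° = 0.9512 m → τ = 90.15 N·m clockwise.
Window cleaner: 63.4×9.8 = 621.3 N at 1.24 m → arm 0.6608 m → τ = 410.6 N·m clockwise.
Wall normal N acts horizontally at the top; its moment arm is the height L sinθ = 3.57·sin57.8° = 3.021 m, counterclockwise.
Στ = 0 ⇒ N × 3.021 = 500.8 ⇒ N = 166 N.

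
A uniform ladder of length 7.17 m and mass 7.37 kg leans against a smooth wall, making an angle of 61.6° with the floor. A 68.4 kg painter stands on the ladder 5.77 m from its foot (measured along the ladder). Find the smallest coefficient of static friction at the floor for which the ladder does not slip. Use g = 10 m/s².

μ_min ≈ 0.419

Taking torques about the foot of the ladder:
Ladder weight 7.37×10 = 73.7 N acts at 3.585 m along the ladder; its horizontal arm is 3.585·cos61.6° = 1.705 m → τ = 125.7 N·m clockwise.
Painter: 68.4×10 = 684 N at 5.77 m → arm 2.744 m → τ = 1877 N·m clockwise.
Wall normal N acts horizontally at the top; its moment arm is the height L sinθ = 7.17·sin61.6° = 6.307 m, counterclockwise.
Balancing moments: N × 6.307 = 2003, giving N = 317.6 N.
ΣFx = 0 ⇒ f = N_wall = 317.6 N. ΣFy = 0 ⇒ N_floor = 757.7 N.
μ_min = f / N_floor = 317.6 / 757.7 = 0.419.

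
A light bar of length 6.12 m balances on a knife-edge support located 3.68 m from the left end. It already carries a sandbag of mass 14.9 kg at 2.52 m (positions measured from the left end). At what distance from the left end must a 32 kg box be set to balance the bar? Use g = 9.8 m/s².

About the knife-edge support (at 3.68 m from the left end):
Sandbag: 14.9 × 9.8 = 146 N down at 2.52 m → arm 1.16 m, τ = 146 × 1.16 = 169.4 N·m counterclockwise.
Net moment of existing loads = 169.4 N·m counterclockwise.
The box weighs 32 × 9.8 = 313.6 N and must supply an equal clockwise moment, so its lever arm about the knife-edge support is 169.4 / 313.6 = 0.54 m.
That puts it at 3.68 + 0.54 = 4.22 m from the left end.

x ≈ 4.22 m from the left end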